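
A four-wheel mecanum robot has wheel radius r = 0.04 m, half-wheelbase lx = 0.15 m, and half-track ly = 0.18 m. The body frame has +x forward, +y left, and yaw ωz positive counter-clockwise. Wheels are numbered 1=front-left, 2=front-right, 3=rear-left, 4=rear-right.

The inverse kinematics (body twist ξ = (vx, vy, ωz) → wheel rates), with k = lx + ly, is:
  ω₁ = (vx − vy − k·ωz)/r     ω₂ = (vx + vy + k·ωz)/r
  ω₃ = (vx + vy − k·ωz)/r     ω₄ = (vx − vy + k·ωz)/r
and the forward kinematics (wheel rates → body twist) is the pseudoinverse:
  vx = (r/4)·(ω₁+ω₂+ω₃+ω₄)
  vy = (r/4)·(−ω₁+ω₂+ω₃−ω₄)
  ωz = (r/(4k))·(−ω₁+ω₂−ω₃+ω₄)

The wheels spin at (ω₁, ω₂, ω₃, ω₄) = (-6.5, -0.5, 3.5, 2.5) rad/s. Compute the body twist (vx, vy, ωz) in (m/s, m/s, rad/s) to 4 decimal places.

(-0.0100, 0.0700, 0.1515)

k = lx + ly = 0.15 + 0.18 = 0.3300
ω₁+ω₂+ω₃+ω₄ = -1.0000  →  vx = (0.04/4)·-1.0000 = -0.0100
−ω₁+ω₂+ω₃−ω₄ = 7.0000  →  vy = (0.04/4)·7.0000 = 0.0700
−ω₁+ω₂−ω₃+ω₄ = 5.0000  →  ωz = (0.04/1.3200)·5.0000 = 0.1515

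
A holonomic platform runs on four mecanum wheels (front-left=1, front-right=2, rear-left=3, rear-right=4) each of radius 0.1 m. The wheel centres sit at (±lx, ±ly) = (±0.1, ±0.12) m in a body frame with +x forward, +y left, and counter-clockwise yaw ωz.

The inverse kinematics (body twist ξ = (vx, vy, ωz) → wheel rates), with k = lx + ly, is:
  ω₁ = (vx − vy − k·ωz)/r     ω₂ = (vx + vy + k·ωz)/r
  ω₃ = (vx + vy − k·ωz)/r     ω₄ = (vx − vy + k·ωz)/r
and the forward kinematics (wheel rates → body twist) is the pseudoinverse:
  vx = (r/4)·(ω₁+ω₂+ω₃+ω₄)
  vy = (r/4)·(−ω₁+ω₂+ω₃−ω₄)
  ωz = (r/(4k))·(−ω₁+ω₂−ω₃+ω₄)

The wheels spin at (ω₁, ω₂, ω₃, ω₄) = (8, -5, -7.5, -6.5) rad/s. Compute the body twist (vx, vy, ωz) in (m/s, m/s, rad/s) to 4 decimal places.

(-0.2750, -0.3500, -1.3636)

k = lx + ly = 0.1 + 0.12 = 0.2200
ω₁+ω₂+ω₃+ω₄ = -11.0000  →  vx = (0.1/4)·-11.0000 = -0.2750
−ω₁+ω₂+ω₃−ω₄ = -14.0000  →  vy = (0.1/4)·-14.0000 = -0.3500
−ω₁+ω₂−ω₃+ω₄ = -12.0000  →  ωz = (0.1/0.8800)·-12.0000 = -1.3636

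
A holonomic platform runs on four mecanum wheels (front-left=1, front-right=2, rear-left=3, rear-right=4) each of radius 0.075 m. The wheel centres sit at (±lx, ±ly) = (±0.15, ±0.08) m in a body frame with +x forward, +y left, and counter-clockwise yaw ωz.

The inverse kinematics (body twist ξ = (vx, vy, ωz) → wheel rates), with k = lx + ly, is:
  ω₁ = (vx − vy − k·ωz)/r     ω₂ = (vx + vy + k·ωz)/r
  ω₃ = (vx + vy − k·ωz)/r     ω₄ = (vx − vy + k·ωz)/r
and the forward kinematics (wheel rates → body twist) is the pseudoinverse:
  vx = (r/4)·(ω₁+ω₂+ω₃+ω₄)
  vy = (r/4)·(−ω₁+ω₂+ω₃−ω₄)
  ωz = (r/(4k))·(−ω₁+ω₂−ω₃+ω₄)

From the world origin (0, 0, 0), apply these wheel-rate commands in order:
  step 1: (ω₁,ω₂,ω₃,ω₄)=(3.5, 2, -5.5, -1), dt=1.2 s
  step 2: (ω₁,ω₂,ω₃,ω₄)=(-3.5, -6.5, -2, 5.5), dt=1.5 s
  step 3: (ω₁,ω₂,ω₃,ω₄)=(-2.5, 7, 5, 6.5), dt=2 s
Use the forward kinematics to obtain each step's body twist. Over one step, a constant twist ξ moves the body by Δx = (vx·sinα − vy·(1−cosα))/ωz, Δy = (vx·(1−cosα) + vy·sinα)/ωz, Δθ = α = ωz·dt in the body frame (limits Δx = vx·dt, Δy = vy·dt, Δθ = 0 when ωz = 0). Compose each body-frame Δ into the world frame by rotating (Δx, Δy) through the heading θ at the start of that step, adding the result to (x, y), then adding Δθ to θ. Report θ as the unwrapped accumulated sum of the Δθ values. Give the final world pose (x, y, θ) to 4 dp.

step 1: ξ=(vx,vy,ωz)=(-0.0187, -0.1125, 0.2446), dt=1.2 → body Δ=(-0.0025, -0.1363, 0.2935) → world pose (-0.0025, -0.1363, 0.2935)
step 2: ξ=(vx,vy,ωz)=(-0.1219, -0.1969, 0.3668), dt=1.5 → body Δ=(-0.0945, -0.3297, 0.5503) → world pose (0.0024, -0.4793, 0.8438)
step 3: ξ=(vx,vy,ωz)=(0.3000, 0.1500, 0.8967), dt=2.0 → body Δ=(0.1221, 0.5716, 1.7935) → world pose (-0.3435, -0.0082, 2.6372)

(-0.3435, -0.0082, 2.6372)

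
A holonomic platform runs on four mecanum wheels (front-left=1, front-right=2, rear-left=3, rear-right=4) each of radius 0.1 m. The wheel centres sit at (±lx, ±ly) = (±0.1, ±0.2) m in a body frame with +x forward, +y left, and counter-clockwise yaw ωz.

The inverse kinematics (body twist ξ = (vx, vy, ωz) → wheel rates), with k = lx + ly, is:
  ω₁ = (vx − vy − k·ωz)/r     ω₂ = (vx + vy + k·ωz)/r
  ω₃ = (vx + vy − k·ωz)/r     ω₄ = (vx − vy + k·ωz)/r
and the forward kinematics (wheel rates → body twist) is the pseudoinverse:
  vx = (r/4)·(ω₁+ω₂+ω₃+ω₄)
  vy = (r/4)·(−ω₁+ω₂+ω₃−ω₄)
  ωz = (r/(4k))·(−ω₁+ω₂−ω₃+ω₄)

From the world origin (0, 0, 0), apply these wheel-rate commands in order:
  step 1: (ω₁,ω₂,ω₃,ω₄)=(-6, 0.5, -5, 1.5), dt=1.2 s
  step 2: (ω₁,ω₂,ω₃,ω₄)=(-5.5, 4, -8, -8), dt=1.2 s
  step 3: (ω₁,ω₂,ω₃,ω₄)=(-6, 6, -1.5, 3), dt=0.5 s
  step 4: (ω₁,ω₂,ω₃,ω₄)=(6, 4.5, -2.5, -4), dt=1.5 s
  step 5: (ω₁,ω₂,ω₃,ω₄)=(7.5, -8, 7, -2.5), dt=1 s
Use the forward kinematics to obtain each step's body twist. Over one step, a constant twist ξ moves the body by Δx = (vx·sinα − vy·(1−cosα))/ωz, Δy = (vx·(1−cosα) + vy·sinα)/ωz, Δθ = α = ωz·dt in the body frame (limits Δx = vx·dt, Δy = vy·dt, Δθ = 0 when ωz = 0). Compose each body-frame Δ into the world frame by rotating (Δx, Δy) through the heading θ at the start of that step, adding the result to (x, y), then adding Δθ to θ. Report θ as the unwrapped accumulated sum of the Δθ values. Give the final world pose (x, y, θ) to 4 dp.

step 1: ξ=(vx,vy,ωz)=(-0.2250, 0.0000, 1.0833), dt=1.2 → body Δ=(-0.2001, -0.1521, 1.3000) → world pose (-0.2001, -0.1521, 1.3000)
step 2: ξ=(vx,vy,ωz)=(-0.4375, 0.2375, 0.7917), dt=1.2 → body Δ=(-0.5750, 0.0128, 0.9500) → world pose (-0.3663, -0.7028, 2.2500)
step 3: ξ=(vx,vy,ωz)=(0.0375, 0.1875, 1.3750), dt=0.5 → body Δ=(-0.0137, 0.0927, 0.6875) → world pose (-0.4299, -0.7716, 2.9375)
step 4: ξ=(vx,vy,ωz)=(0.1000, 0.0000, -0.2500), dt=1.5 → body Δ=(0.1465, -0.0278, -0.3750) → world pose (-0.5677, -0.7147, 2.5625)
step 5: ξ=(vx,vy,ωz)=(0.1000, -0.1500, -2.0833), dt=1.0 → body Δ=(-0.0655, -0.1343, -2.0833) → world pose (-0.4394, -0.6382, 0.4792)

(-0.4394, -0.6382, 0.4792)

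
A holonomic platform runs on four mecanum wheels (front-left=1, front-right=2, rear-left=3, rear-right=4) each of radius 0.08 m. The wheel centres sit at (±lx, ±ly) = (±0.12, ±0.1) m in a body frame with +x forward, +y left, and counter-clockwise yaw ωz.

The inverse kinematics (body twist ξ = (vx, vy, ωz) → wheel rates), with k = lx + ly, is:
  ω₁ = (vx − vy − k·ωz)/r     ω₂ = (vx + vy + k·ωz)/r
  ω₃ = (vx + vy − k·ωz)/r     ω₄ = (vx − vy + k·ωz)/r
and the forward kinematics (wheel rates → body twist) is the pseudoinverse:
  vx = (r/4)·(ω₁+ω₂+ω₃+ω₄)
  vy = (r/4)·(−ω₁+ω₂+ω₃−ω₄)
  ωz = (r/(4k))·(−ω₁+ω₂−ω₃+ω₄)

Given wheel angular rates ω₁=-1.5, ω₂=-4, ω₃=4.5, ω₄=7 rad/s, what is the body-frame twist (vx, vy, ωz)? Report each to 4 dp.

(0.1200, -0.1000, 0.0000)

k = lx + ly = 0.12 + 0.1 = 0.2200
ω₁+ω₂+ω₃+ω₄ = 6.0000  →  vx = (0.08/4)·6.0000 = 0.1200
−ω₁+ω₂+ω₃−ω₄ = -5.0000  →  vy = (0.08/4)·-5.0000 = -0.1000
−ω₁+ω₂−ω₃+ω₄ = 0.0000  →  ωz = (0.08/0.8800)·0.0000 = 0.0000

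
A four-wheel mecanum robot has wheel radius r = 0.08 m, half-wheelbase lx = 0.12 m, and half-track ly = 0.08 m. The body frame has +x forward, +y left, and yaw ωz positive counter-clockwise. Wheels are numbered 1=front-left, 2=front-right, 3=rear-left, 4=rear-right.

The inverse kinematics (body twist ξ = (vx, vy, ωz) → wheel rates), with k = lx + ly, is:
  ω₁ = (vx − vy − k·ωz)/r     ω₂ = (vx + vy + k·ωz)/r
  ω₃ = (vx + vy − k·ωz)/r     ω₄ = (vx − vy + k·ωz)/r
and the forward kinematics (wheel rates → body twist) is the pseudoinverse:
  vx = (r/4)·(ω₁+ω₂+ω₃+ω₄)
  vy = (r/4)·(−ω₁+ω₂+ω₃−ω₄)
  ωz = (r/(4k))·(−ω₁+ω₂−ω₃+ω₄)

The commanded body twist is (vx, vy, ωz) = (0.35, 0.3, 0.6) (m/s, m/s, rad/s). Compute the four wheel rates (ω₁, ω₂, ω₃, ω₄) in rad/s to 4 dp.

(-0.8750, 9.6250, 6.6250, 2.1250)

k = lx + ly = 0.12 + 0.08 = 0.2000;  k·ωz = 0.2000·0.6 = 0.1200
ω₁ (FL) = (vx − vy − k·ωz)/r = -0.0700/0.08 = -0.8750
ω₂ (FR) = (vx + vy + k·ωz)/r = 0.7700/0.08 = 9.6250
ω₃ (RL) = (vx + vy − k·ωz)/r = 0.5300/0.08 = 6.6250
ω₄ (RR) = (vx − vy + k·ωz)/r = 0.1700/0.08 = 2.1250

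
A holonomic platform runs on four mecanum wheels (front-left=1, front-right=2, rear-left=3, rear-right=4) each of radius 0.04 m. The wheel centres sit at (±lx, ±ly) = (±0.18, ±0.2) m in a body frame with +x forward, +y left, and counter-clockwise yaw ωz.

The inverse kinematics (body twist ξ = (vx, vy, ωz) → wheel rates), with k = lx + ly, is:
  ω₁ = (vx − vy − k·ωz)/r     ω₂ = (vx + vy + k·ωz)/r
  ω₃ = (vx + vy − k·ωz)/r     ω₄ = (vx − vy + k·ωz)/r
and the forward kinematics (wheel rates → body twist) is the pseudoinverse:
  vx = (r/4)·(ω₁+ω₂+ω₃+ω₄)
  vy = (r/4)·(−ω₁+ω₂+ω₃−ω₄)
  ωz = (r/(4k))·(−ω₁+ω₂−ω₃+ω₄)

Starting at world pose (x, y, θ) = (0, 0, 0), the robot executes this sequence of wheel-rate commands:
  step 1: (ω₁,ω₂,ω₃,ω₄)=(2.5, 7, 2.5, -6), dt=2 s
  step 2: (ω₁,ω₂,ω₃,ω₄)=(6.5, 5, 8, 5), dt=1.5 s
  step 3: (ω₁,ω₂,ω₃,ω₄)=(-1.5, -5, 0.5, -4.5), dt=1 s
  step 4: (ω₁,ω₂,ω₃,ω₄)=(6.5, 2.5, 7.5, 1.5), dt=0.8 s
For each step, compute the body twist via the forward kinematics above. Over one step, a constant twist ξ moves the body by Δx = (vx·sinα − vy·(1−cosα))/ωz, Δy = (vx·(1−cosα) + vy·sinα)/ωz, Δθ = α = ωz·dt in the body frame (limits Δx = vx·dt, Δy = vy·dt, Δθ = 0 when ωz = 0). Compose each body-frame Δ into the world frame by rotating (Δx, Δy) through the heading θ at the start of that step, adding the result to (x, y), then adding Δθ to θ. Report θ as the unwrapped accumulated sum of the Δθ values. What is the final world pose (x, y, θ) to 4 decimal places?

step 1: ξ=(vx,vy,ωz)=(0.0600, 0.1300, -0.1053), dt=2.0 → body Δ=(0.1464, 0.2455, -0.2105) → world pose (0.1464, 0.2455, -0.2105)
step 2: ξ=(vx,vy,ωz)=(0.2450, 0.0150, -0.1184), dt=1.5 → body Δ=(0.3676, -0.0102, -0.1776) → world pose (0.5037, 0.1587, -0.3882)
step 3: ξ=(vx,vy,ωz)=(-0.1050, 0.0150, -0.2237), dt=1.0 → body Δ=(-0.1025, 0.0266, -0.2237) → world pose (0.4189, 0.2221, -0.6118)
step 4: ξ=(vx,vy,ωz)=(0.1800, 0.0200, -0.2632), dt=0.8 → body Δ=(0.1446, 0.0008, -0.2105) → world pose (0.5378, 0.1397, -0.8224)

(0.5378, 0.1397, -0.8224)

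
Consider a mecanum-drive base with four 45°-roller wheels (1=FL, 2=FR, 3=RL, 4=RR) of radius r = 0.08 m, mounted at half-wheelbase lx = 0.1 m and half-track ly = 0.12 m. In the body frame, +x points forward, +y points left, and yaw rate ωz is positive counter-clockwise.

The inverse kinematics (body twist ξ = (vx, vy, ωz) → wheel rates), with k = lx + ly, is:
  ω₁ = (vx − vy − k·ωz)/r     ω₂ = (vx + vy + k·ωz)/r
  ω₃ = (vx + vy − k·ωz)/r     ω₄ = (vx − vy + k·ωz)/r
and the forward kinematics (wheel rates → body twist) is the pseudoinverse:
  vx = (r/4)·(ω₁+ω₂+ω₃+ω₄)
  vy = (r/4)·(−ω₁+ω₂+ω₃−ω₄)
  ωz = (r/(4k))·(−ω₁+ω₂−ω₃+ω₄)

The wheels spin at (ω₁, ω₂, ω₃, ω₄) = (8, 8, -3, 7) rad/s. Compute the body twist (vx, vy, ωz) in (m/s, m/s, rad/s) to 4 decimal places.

k = lx + ly = 0.1 + 0.12 = 0.2200
ω₁+ω₂+ω₃+ω₄ = 20.0000  →  vx = (0.08/4)·20.0000 = 0.4000
−ω₁+ω₂+ω₃−ω₄ = -10.0000  →  vy = (0.08/4)·-10.0000 = -0.2000
−ω₁+ω₂−ω₃+ω₄ = 10.0000  →  ωz = (0.08/0.8800)·10.0000 = 0.9091

(0.4000, -0.2000, 0.9091)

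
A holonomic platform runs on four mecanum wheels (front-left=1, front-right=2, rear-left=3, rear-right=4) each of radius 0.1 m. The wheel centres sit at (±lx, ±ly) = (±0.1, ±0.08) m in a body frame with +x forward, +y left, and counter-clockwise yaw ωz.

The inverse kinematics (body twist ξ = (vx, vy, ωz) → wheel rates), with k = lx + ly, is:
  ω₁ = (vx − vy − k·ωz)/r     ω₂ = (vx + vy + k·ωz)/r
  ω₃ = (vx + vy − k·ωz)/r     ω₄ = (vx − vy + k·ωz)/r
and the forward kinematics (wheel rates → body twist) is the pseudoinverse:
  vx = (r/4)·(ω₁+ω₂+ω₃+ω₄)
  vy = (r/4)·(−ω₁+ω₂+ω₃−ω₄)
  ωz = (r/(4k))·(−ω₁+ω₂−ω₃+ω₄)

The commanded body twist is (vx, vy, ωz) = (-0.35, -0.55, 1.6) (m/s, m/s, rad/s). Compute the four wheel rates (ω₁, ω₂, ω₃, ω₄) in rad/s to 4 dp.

(-0.8800, -6.1200, -11.8800, 4.8800)

k = lx + ly = 0.1 + 0.08 = 0.1800;  k·ωz = 0.1800·1.6 = 0.2880
ω₁ (FL) = (vx − vy − k·ωz)/r = -0.0880/0.1 = -0.8800
ω₂ (FR) = (vx + vy + k·ωz)/r = -0.6120/0.1 = -6.1200
ω₃ (RL) = (vx + vy − k·ωz)/r = -1.1880/0.1 = -11.8800
ω₄ (RR) = (vx − vy + k·ωz)/r = 0.4880/0.1 = 4.8800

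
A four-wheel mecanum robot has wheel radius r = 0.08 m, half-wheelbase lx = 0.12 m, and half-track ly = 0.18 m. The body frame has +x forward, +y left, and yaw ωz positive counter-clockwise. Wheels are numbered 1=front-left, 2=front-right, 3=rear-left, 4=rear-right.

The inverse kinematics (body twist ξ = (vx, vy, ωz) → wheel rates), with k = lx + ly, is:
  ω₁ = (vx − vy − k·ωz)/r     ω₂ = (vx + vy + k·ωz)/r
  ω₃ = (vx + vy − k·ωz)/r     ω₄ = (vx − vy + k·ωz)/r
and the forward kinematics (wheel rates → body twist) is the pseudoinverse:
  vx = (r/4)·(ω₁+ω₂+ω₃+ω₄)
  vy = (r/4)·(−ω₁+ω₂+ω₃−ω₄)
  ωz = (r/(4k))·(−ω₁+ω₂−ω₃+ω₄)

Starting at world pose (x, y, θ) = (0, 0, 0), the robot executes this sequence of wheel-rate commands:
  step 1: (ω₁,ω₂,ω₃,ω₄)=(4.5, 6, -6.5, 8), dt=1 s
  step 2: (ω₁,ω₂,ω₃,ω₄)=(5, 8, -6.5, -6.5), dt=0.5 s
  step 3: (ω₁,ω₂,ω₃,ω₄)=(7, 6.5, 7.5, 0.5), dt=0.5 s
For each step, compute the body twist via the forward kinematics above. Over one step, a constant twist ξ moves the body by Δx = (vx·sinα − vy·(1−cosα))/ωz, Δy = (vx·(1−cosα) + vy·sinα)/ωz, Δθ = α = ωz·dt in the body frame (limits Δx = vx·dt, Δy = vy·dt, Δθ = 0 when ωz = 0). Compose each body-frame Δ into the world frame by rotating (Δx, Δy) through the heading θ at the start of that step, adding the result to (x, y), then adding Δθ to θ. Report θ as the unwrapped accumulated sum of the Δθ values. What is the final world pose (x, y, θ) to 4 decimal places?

step 1: ξ=(vx,vy,ωz)=(0.2400, -0.2600, 1.0667), dt=1.0 → body Δ=(0.3230, -0.0971, 1.0667) → world pose (0.3230, -0.0971, 1.0667)
step 2: ξ=(vx,vy,ωz)=(0.0000, 0.0600, 0.2000), dt=0.5 → body Δ=(-0.0015, 0.0300, 0.1000) → world pose (0.2961, -0.0840, 1.1667)
step 3: ξ=(vx,vy,ωz)=(0.4300, 0.1300, -0.5000), dt=0.5 → body Δ=(0.2209, 0.0376, -0.2500) → world pose (0.3483, 0.1339, 0.9167)

(0.3483, 0.1339, 0.9167)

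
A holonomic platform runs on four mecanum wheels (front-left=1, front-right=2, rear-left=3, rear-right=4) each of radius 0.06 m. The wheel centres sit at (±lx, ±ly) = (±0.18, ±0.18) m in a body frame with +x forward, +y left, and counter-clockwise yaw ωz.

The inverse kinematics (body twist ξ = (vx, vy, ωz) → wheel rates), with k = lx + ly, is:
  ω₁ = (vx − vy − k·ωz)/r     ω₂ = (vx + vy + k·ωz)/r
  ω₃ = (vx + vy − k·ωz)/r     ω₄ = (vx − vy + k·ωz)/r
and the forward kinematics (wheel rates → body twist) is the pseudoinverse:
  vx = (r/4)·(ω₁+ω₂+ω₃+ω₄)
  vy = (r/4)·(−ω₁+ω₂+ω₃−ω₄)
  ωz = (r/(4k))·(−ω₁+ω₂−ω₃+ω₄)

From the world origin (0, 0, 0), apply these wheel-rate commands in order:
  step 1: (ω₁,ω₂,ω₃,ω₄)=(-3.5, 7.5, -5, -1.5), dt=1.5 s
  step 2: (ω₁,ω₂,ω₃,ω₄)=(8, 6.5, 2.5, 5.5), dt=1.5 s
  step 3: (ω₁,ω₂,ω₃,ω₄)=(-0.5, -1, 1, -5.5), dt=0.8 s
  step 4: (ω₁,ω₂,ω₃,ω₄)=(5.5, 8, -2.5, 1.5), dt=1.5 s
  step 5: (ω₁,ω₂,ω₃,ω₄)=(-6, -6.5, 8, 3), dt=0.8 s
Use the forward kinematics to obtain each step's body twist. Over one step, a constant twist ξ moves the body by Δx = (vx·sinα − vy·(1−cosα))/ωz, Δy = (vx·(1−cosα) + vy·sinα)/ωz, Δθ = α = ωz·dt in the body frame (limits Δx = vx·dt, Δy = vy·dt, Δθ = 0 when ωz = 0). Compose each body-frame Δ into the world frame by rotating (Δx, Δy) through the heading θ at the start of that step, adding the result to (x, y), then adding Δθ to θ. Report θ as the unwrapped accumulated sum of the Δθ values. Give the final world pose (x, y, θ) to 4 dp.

(0.2838, 0.6877, 0.9896)

step 1: ξ=(vx,vy,ωz)=(-0.0375, 0.1125, 0.6042), dt=1.5 → body Δ=(-0.1202, 0.1228, 0.9062) → world pose (-0.1202, 0.1228, 0.9062)
step 2: ξ=(vx,vy,ωz)=(0.3375, -0.0675, 0.0625), dt=1.5 → body Δ=(0.5103, -0.0774, 0.0938) → world pose (0.2554, 0.4767, 1.0000)
step 3: ξ=(vx,vy,ωz)=(-0.0900, 0.0900, -0.2917), dt=0.8 → body Δ=(-0.0630, 0.0797, -0.2333) → world pose (0.1543, 0.4668, 0.7667)
step 4: ξ=(vx,vy,ωz)=(0.1875, -0.0225, 0.2708), dt=1.5 → body Δ=(0.2803, 0.0235, 0.4062) → world pose (0.3398, 0.6782, 1.1729)
step 5: ξ=(vx,vy,ωz)=(-0.0225, 0.0675, -0.2292), dt=0.8 → body Δ=(-0.0130, 0.0553, -0.1833) → world pose (0.2838, 0.6877, 0.9896)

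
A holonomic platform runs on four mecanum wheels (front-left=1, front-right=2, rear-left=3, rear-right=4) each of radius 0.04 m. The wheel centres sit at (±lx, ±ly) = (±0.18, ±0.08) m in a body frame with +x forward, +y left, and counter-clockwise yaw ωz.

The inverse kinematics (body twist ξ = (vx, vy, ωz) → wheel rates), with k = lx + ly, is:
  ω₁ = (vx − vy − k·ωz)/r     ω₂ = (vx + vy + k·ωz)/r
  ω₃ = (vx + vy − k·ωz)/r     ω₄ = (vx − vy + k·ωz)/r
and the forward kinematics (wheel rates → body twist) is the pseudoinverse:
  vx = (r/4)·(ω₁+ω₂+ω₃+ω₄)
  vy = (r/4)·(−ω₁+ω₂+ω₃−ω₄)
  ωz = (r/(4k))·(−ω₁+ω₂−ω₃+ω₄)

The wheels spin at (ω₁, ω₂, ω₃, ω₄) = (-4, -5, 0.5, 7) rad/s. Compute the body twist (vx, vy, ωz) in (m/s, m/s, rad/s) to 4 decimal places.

k = lx + ly = 0.18 + 0.08 = 0.2600
ω₁+ω₂+ω₃+ω₄ = -1.5000  →  vx = (0.04/4)·-1.5000 = -0.0150
−ω₁+ω₂+ω₃−ω₄ = -7.5000  →  vy = (0.04/4)·-7.5000 = -0.0750
−ω₁+ω₂−ω₃+ω₄ = 5.5000  →  ωz = (0.04/1.0400)·5.5000 = 0.2115

(-0.0150, -0.0750, 0.2115)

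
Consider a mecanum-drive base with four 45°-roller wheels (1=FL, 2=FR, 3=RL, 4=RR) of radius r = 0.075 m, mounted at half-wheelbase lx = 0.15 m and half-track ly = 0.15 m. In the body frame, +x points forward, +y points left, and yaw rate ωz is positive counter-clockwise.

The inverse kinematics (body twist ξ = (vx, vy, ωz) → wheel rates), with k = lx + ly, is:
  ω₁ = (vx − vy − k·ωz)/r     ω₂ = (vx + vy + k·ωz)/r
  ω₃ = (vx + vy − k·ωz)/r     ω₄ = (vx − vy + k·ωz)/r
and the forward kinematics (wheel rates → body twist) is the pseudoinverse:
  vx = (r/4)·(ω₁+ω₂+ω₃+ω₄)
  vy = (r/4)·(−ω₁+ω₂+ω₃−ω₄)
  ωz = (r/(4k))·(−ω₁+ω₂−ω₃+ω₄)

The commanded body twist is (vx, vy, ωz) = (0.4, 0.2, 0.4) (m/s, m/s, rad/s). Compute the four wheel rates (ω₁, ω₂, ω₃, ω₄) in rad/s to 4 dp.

(1.0667, 9.6000, 6.4000, 4.2667)

k = lx + ly = 0.15 + 0.15 = 0.3000;  k·ωz = 0.3000·0.4 = 0.1200
ω₁ (FL) = (vx − vy − k·ωz)/r = 0.0800/0.075 = 1.0667
ω₂ (FR) = (vx + vy + k·ωz)/r = 0.7200/0.075 = 9.6000
ω₃ (RL) = (vx + vy − k·ωz)/r = 0.4800/0.075 = 6.4000
ω₄ (RR) = (vx − vy + k·ωz)/r = 0.3200/0.075 = 4.2667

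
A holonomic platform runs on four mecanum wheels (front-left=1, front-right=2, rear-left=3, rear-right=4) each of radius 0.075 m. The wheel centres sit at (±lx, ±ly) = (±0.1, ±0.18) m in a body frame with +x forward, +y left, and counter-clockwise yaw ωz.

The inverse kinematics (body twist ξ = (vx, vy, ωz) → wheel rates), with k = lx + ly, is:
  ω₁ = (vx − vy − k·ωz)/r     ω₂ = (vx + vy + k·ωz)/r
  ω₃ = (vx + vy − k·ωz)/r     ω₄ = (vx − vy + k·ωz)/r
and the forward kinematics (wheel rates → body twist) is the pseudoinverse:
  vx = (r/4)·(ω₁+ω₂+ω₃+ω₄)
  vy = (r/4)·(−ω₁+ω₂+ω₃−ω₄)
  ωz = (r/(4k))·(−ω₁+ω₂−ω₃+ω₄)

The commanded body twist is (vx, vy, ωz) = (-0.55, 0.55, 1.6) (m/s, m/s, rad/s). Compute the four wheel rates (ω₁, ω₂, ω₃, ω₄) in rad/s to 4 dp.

k = lx + ly = 0.1 + 0.18 = 0.2800;  k·ωz = 0.2800·1.6 = 0.4480
ω₁ (FL) = (vx − vy − k·ωz)/r = -1.5480/0.075 = -20.6400
ω₂ (FR) = (vx + vy + k·ωz)/r = 0.4480/0.075 = 5.9733
ω₃ (RL) = (vx + vy − k·ωz)/r = -0.4480/0.075 = -5.9733
ω₄ (RR) = (vx − vy + k·ωz)/r = -0.6520/0.075 = -8.6933

(-20.6400, 5.9733, -5.9733, -8.6933)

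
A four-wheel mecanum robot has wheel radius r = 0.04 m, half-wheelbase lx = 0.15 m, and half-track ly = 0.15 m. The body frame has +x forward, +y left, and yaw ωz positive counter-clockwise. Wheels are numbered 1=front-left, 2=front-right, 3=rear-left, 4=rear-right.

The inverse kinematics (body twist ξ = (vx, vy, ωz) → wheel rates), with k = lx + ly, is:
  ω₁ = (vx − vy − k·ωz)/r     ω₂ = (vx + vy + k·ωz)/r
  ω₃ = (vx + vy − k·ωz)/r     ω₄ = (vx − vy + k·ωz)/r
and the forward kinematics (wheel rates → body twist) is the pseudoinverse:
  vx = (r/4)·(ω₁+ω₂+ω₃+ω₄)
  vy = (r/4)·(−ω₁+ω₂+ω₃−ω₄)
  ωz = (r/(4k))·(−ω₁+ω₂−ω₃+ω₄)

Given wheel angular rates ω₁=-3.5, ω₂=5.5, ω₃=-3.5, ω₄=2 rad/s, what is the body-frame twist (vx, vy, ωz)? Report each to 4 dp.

k = lx + ly = 0.15 + 0.15 = 0.3000
ω₁+ω₂+ω₃+ω₄ = 0.5000  →  vx = (0.04/4)·0.5000 = 0.0050
−ω₁+ω₂+ω₃−ω₄ = 3.5000  →  vy = (0.04/4)·3.5000 = 0.0350
−ω₁+ω₂−ω₃+ω₄ = 14.5000  →  ωz = (0.04/1.2000)·14.5000 = 0.4833

(0.0050, 0.0350, 0.4833)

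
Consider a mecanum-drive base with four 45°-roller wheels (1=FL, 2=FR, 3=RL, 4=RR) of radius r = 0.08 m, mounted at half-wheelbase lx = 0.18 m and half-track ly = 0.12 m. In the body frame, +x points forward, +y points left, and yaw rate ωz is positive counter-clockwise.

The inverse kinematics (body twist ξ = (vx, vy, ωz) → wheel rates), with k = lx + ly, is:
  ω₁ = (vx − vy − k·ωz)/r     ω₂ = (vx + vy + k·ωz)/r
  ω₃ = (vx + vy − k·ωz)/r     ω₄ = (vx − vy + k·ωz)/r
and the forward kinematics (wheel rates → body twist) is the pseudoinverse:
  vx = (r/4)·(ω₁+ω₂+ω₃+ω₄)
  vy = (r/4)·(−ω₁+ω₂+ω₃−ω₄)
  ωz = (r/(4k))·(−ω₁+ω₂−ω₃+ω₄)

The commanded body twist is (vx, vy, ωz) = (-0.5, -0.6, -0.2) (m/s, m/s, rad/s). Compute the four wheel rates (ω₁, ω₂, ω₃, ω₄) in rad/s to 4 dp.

(2.0000, -14.5000, -13.0000, 0.5000)

k = lx + ly = 0.18 + 0.12 = 0.3000;  k·ωz = 0.3000·-0.2 = -0.0600
ω₁ (FL) = (vx − vy − k·ωz)/r = 0.1600/0.08 = 2.0000
ω₂ (FR) = (vx + vy + k·ωz)/r = -1.1600/0.08 = -14.5000
ω₃ (RL) = (vx + vy − k·ωz)/r = -1.0400/0.08 = -13.0000
ω₄ (RR) = (vx − vy + k·ωz)/r = 0.0400/0.08 = 0.5000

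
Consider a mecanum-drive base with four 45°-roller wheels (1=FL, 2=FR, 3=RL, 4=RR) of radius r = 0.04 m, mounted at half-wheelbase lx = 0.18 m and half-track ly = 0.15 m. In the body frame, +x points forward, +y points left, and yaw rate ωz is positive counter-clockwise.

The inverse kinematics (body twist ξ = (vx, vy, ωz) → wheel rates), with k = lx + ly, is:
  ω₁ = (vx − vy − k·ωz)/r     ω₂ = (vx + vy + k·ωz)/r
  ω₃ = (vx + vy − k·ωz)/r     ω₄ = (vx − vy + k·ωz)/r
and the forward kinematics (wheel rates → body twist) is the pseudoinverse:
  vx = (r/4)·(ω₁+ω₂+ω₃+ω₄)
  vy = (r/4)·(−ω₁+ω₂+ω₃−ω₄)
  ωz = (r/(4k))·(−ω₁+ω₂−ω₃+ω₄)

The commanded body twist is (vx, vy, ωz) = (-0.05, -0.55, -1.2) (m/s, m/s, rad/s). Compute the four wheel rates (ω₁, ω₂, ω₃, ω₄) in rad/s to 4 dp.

k = lx + ly = 0.18 + 0.15 = 0.3300;  k·ωz = 0.3300·-1.2 = -0.3960
ω₁ (FL) = (vx − vy − k·ωz)/r = 0.8960/0.04 = 22.4000
ω₂ (FR) = (vx + vy + k·ωz)/r = -0.9960/0.04 = -24.9000
ω₃ (RL) = (vx + vy − k·ωz)/r = -0.2040/0.04 = -5.1000
ω₄ (RR) = (vx − vy + k·ωz)/r = 0.1040/0.04 = 2.6000

(22.4000, -24.9000, -5.1000, 2.6000)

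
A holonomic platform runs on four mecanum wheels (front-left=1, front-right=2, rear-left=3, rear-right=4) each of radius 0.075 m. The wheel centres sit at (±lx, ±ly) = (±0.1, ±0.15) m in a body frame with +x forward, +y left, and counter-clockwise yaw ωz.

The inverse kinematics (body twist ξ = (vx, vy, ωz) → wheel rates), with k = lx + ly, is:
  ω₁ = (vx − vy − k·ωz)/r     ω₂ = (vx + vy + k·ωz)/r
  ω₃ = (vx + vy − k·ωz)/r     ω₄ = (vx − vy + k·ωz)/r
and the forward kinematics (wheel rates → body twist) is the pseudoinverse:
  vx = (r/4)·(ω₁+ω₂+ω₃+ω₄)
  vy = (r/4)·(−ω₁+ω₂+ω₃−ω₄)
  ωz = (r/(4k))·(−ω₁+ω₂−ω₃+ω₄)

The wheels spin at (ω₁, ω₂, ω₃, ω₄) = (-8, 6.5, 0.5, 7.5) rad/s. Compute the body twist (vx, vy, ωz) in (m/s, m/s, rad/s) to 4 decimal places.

k = lx + ly = 0.1 + 0.15 = 0.2500
ω₁+ω₂+ω₃+ω₄ = 6.5000  →  vx = (0.075/4)·6.5000 = 0.1219
−ω₁+ω₂+ω₃−ω₄ = 7.5000  →  vy = (0.075/4)·7.5000 = 0.1406
−ω₁+ω₂−ω₃+ω₄ = 21.5000  →  ωz = (0.075/1.0000)·21.5000 = 1.6125

(0.1219, 0.1406, 1.6125)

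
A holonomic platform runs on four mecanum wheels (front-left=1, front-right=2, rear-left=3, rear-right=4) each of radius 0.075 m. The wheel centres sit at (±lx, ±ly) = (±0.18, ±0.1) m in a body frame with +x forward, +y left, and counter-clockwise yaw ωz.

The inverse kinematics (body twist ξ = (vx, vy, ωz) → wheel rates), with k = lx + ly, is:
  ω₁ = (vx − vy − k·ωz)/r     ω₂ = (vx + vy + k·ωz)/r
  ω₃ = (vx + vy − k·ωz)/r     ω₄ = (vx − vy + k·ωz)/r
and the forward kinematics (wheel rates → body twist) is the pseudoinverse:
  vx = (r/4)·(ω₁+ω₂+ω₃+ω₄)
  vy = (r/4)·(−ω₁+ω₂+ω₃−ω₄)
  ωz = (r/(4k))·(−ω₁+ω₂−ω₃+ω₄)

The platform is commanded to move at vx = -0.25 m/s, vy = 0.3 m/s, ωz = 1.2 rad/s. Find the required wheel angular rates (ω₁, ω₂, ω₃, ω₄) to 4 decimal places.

k = lx + ly = 0.18 + 0.1 = 0.2800;  k·ωz = 0.2800·1.2 = 0.3360
ω₁ (FL) = (vx − vy − k·ωz)/r = -0.8860/0.075 = -11.8133
ω₂ (FR) = (vx + vy + k·ωz)/r = 0.3860/0.075 = 5.1467
ω₃ (RL) = (vx + vy − k·ωz)/r = -0.2860/0.075 = -3.8133
ω₄ (RR) = (vx − vy + k·ωz)/r = -0.2140/0.075 = -2.8533

(-11.8133, 5.1467, -3.8133, -2.8533)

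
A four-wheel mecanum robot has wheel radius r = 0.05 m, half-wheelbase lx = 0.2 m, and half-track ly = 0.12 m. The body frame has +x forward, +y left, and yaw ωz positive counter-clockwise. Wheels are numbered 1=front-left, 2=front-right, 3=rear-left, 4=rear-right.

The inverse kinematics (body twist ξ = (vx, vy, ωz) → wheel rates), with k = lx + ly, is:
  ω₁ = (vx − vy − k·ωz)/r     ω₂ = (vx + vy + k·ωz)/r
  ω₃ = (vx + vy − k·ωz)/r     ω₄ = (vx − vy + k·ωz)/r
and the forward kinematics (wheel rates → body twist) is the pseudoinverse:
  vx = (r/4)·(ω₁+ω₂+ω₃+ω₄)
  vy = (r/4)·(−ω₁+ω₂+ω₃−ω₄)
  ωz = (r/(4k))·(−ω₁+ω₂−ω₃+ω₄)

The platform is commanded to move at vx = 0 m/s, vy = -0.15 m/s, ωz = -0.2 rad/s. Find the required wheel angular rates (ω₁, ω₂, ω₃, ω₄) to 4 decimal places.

(4.2800, -4.2800, -1.7200, 1.7200)

k = lx + ly = 0.2 + 0.12 = 0.3200;  k·ωz = 0.3200·-0.2 = -0.0640
ω₁ (FL) = (vx − vy − k·ωz)/r = 0.2140/0.05 = 4.2800
ω₂ (FR) = (vx + vy + k·ωz)/r = -0.2140/0.05 = -4.2800
ω₃ (RL) = (vx + vy − k·ωz)/r = -0.0860/0.05 = -1.7200
ω₄ (RR) = (vx − vy + k·ωz)/r = 0.0860/0.05 = 1.7200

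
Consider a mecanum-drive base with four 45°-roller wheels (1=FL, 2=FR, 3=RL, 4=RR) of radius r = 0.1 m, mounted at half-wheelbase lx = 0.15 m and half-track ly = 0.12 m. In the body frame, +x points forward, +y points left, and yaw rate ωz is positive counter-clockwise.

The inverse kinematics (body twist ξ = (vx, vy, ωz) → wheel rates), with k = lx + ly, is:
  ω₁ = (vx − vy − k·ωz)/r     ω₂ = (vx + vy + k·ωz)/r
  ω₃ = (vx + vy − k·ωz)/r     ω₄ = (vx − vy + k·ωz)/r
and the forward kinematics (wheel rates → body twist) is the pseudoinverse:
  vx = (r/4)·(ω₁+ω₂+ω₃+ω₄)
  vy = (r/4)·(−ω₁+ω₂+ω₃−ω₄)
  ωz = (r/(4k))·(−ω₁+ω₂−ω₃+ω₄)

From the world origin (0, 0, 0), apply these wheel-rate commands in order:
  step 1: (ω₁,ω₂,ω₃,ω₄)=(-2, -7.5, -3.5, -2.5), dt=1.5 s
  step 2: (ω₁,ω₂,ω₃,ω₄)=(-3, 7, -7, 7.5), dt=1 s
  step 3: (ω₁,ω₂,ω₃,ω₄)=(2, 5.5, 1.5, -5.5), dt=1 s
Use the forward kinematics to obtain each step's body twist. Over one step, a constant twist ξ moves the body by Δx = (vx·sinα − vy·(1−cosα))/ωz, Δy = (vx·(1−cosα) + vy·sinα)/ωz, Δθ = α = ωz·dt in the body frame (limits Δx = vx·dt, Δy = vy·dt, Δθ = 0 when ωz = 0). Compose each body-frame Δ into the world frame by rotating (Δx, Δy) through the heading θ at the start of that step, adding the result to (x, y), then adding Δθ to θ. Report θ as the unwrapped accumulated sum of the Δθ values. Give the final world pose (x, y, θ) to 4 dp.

(-0.7481, 0.0230, 1.3194)

step 1: ξ=(vx,vy,ωz)=(-0.3875, -0.1625, -0.4167), dt=1.5 → body Δ=(-0.6179, -0.0524, -0.6250) → world pose (-0.6179, -0.0524, -0.6250)
step 2: ξ=(vx,vy,ωz)=(0.1125, -0.1125, 2.2685), dt=1.0 → body Δ=(0.1195, 0.0435, 2.2685) → world pose (-0.4956, -0.0870, 1.6435)
step 3: ξ=(vx,vy,ωz)=(0.0875, 0.2625, -0.3241), dt=1.0 → body Δ=(0.1281, 0.2439, -0.3241) → world pose (-0.7481, 0.0230, 1.3194)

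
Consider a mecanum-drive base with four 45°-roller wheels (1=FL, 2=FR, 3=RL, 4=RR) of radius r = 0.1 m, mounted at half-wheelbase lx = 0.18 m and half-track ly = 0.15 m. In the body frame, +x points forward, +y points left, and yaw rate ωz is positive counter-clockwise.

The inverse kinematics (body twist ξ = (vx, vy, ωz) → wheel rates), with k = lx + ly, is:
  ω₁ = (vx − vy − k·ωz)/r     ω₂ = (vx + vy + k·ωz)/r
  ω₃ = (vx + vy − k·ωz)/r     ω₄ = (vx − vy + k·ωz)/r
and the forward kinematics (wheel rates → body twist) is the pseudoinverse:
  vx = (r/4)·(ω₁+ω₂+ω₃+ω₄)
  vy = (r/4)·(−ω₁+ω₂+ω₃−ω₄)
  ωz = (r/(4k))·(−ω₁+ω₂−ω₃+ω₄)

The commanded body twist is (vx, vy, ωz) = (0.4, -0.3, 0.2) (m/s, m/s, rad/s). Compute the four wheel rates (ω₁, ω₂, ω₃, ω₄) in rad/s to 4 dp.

k = lx + ly = 0.18 + 0.15 = 0.3300;  k·ωz = 0.3300·0.2 = 0.0660
ω₁ (FL) = (vx − vy − k·ωz)/r = 0.6340/0.1 = 6.3400
ω₂ (FR) = (vx + vy + k·ωz)/r = 0.1660/0.1 = 1.6600
ω₃ (RL) = (vx + vy − k·ωz)/r = 0.0340/0.1 = 0.3400
ω₄ (RR) = (vx − vy + k·ωz)/r = 0.7660/0.1 = 7.6600

(6.3400, 1.6600, 0.3400, 7.6600)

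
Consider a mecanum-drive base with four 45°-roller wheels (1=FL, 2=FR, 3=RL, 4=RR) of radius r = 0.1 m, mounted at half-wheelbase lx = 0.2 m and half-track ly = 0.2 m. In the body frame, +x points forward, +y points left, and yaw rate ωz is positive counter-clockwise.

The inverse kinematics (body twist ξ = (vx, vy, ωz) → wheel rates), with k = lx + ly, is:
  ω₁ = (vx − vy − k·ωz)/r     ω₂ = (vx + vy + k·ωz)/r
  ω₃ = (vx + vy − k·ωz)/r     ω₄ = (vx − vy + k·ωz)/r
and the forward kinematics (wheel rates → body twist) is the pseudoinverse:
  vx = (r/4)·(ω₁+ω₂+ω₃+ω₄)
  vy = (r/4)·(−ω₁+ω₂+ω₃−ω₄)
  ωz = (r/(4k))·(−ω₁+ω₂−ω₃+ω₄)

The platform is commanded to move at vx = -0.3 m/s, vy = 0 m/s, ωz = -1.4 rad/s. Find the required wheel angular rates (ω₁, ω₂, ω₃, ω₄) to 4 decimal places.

(2.6000, -8.6000, 2.6000, -8.6000)

k = lx + ly = 0.2 + 0.2 = 0.4000;  k·ωz = 0.4000·-1.4 = -0.5600
ω₁ (FL) = (vx − vy − k·ωz)/r = 0.2600/0.1 = 2.6000
ω₂ (FR) = (vx + vy + k·ωz)/r = -0.8600/0.1 = -8.6000
ω₃ (RL) = (vx + vy − k·ωz)/r = 0.2600/0.1 = 2.6000
ω₄ (RR) = (vx − vy + k·ωz)/r = -0.8600/0.1 = -8.6000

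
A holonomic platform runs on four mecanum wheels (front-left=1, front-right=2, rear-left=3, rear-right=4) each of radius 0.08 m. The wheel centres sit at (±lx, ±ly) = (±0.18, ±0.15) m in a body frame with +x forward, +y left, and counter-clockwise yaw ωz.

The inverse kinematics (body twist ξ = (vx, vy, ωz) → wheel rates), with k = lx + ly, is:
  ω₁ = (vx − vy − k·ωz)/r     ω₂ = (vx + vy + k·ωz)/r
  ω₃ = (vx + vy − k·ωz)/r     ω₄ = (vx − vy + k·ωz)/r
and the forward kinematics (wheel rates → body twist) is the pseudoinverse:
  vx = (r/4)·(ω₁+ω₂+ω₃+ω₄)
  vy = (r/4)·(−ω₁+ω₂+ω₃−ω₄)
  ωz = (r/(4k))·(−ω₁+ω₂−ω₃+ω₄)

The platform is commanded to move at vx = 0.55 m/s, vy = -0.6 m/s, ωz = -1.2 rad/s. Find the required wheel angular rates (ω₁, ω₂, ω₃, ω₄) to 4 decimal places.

(19.3250, -5.5750, 4.3250, 9.4250)

k = lx + ly = 0.18 + 0.15 = 0.3300;  k·ωz = 0.3300·-1.2 = -0.3960
ω₁ (FL) = (vx − vy − k·ωz)/r = 1.5460/0.08 = 19.3250
ω₂ (FR) = (vx + vy + k·ωz)/r = -0.4460/0.08 = -5.5750
ω₃ (RL) = (vx + vy − k·ωz)/r = 0.3460/0.08 = 4.3250
ω₄ (RR) = (vx − vy + k·ωz)/r = 0.7540/0.08 = 9.4250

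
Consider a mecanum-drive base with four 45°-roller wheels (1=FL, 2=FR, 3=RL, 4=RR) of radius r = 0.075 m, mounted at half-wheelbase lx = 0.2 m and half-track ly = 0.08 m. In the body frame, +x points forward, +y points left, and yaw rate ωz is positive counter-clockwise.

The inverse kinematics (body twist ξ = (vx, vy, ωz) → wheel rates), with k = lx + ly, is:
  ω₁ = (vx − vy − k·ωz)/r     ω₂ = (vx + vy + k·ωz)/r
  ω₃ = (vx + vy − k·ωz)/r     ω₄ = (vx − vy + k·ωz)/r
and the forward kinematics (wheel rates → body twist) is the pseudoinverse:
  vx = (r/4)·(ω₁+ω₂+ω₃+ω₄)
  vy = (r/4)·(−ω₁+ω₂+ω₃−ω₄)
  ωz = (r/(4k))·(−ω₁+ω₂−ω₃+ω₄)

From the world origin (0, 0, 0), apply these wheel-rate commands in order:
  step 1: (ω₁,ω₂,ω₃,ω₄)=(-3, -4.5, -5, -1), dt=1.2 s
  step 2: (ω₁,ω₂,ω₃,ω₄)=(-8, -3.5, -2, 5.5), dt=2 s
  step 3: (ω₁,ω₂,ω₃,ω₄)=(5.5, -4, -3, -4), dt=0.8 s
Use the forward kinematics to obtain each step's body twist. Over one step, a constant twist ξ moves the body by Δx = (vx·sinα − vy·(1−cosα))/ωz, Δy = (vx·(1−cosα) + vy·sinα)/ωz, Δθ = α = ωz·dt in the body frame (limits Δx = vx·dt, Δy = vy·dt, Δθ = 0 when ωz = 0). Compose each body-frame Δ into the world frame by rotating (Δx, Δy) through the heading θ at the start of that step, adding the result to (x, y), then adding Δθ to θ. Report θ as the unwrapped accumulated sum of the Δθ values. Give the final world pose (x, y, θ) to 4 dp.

step 1: ξ=(vx,vy,ωz)=(-0.2531, -0.1031, 0.1674), dt=1.2 → body Δ=(-0.2893, -0.1533, 0.2009) → world pose (-0.2893, -0.1533, 0.2009)
step 2: ξ=(vx,vy,ωz)=(-0.1500, -0.0563, 0.8036), dt=2.0 → body Δ=(-0.1140, -0.2634, 1.6071) → world pose (-0.3485, -0.4342, 1.8080)
step 3: ξ=(vx,vy,ωz)=(-0.1031, -0.1594, -0.7031), dt=0.8 → body Δ=(-0.1131, -0.0983, -0.5625) → world pose (-0.2263, -0.5211, 1.2455)

(-0.2263, -0.5211, 1.2455)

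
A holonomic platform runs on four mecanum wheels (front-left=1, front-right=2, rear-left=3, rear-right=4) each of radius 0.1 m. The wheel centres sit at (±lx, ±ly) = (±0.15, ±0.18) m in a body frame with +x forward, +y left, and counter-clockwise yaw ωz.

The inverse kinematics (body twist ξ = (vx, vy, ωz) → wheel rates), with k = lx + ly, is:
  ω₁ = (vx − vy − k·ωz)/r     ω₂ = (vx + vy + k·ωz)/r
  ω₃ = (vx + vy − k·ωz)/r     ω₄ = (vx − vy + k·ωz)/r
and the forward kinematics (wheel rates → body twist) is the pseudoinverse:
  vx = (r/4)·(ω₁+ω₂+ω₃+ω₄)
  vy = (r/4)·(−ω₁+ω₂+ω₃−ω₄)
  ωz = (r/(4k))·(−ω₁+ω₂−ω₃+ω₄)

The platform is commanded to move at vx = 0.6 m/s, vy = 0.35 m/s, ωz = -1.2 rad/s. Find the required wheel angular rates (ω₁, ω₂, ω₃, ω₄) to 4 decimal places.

k = lx + ly = 0.15 + 0.18 = 0.3300;  k·ωz = 0.3300·-1.2 = -0.3960
ω₁ (FL) = (vx − vy − k·ωz)/r = 0.6460/0.1 = 6.4600
ω₂ (FR) = (vx + vy + k·ωz)/r = 0.5540/0.1 = 5.5400
ω₃ (RL) = (vx + vy − k·ωz)/r = 1.3460/0.1 = 13.4600
ω₄ (RR) = (vx − vy + k·ωz)/r = -0.1460/0.1 = -1.4600

(6.4600, 5.5400, 13.4600, -1.4600)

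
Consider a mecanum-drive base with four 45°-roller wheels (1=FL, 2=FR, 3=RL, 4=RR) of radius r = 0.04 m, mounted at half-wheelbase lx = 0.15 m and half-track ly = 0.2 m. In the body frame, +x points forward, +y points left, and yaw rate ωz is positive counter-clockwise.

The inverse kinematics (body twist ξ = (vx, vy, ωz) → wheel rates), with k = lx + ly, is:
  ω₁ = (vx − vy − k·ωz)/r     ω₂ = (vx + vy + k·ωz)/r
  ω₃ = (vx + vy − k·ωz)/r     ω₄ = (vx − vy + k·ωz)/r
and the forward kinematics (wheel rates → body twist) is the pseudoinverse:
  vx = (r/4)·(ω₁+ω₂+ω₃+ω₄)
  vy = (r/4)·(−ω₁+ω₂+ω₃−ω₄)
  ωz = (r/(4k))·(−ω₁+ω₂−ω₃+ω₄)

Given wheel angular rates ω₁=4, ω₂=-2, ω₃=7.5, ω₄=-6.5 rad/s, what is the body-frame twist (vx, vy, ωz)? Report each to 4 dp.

k = lx + ly = 0.15 + 0.2 = 0.3500
ω₁+ω₂+ω₃+ω₄ = 3.0000  →  vx = (0.04/4)·3.0000 = 0.0300
−ω₁+ω₂+ω₃−ω₄ = 8.0000  →  vy = (0.04/4)·8.0000 = 0.0800
−ω₁+ω₂−ω₃+ω₄ = -20.0000  →  ωz = (0.04/1.4000)·-20.0000 = -0.5714

(0.0300, 0.0800, -0.5714)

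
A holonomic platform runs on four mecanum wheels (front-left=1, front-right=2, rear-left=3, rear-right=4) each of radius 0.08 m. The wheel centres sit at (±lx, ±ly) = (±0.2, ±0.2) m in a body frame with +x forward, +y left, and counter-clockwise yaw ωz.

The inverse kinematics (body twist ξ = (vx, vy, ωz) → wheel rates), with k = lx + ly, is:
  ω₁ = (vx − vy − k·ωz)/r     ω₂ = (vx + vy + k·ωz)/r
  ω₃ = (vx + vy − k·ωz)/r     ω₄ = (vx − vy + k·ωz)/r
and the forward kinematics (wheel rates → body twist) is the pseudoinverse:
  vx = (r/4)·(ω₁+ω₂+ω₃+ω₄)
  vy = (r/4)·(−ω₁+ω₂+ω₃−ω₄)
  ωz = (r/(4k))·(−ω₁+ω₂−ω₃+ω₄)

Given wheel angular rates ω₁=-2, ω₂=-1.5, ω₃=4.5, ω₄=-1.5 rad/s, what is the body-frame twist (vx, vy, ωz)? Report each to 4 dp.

k = lx + ly = 0.2 + 0.2 = 0.4000
ω₁+ω₂+ω₃+ω₄ = -0.5000  →  vx = (0.08/4)·-0.5000 = -0.0100
−ω₁+ω₂+ω₃−ω₄ = 6.5000  →  vy = (0.08/4)·6.5000 = 0.1300
−ω₁+ω₂−ω₃+ω₄ = -5.5000  →  ωz = (0.08/1.6000)·-5.5000 = -0.2750

(-0.0100, 0.1300, -0.2750)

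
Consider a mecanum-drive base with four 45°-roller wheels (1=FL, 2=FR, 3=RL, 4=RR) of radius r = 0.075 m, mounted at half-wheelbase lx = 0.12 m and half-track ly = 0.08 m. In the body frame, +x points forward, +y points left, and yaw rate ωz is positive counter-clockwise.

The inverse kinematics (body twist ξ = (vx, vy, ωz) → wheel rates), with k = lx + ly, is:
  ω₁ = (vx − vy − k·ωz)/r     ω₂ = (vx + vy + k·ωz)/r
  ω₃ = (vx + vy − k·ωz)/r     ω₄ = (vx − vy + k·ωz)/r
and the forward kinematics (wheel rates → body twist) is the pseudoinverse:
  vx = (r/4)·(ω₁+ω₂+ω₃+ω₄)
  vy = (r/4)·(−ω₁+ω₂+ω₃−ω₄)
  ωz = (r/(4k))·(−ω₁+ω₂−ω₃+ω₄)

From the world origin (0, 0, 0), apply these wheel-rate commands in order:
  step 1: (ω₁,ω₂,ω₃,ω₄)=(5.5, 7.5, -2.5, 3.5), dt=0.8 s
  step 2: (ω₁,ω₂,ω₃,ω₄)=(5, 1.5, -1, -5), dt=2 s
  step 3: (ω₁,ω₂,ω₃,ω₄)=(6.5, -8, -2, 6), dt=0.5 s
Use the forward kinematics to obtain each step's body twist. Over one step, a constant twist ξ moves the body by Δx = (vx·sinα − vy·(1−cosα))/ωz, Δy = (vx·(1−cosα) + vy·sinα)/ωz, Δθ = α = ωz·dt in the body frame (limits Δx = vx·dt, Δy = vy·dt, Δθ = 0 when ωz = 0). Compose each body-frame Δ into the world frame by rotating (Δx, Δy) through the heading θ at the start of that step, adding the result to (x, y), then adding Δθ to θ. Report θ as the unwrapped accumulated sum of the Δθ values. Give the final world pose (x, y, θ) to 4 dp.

(0.0755, -0.1198, -1.1109)

step 1: ξ=(vx,vy,ωz)=(0.2625, -0.0750, 0.7500), dt=0.8 → body Δ=(0.2151, 0.0047, 0.6000) → world pose (0.2151, 0.0047, 0.6000)
step 2: ξ=(vx,vy,ωz)=(0.0094, 0.0094, -0.7031), dt=2.0 → body Δ=(0.0243, 0.0020, -1.4062) → world pose (0.2340, 0.0200, -0.8062)
step 3: ξ=(vx,vy,ωz)=(0.0469, -0.4219, -0.6094), dt=0.5 → body Δ=(-0.0088, -0.2112, -0.3047) → world pose (0.0755, -0.1198, -1.1109)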